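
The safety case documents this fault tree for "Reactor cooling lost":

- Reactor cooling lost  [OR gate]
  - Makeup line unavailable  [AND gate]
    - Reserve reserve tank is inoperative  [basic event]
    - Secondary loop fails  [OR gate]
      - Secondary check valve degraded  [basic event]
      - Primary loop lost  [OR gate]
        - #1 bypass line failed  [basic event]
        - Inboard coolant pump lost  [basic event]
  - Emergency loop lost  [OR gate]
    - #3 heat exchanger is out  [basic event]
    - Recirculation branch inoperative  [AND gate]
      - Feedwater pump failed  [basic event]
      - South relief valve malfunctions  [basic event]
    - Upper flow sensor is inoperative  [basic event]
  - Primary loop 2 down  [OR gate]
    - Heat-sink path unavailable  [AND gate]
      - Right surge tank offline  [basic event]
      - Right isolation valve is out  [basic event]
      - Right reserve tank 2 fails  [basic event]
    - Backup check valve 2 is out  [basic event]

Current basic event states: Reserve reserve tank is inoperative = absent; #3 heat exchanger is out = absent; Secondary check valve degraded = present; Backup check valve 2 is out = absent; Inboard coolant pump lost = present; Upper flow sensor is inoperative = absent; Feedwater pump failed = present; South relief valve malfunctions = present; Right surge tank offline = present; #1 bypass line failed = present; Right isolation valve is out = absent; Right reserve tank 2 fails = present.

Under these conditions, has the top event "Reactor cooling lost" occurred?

Yes

Primary loop lost [OR]: #1 bypass line failed=occurs, Inboard coolant pump lost=occurs → at least one input occurs → occurs.
Secondary loop fails [OR]: Secondary check valve degraded=occurs, Primary loop lost=occurs → at least one input occurs → occurs.
Makeup line unavailable [AND]: Reserve reserve tank is inoperative=not, Secondary loop fails=occurs → not all inputs occur → does not occur.
Recirculation branch inoperative [AND]: Feedwater pump failed=occurs, South relief valve malfunctions=occurs → all inputs occur → occurs.
Emergency loop lost [OR]: #3 heat exchanger is out=not, Recirculation branch inoperative=occurs, Upper flow sensor is inoperative=not → at least one input occurs → occurs.
Heat-sink path unavailable [AND]: Right surge tank offline=occurs, Right isolation valve is out=not, Right reserve tank 2 fails=occurs → not all inputs occur → does not occur.
Primary loop 2 down [OR]: Heat-sink path unavailable=not, Backup check valve 2 is out=not → no input occurs → does not occur.
Reactor cooling lost [OR]: Makeup line unavailable=not, Emergency loop lost=occurs, Primary loop 2 down=not → at least one input occurs → occurs.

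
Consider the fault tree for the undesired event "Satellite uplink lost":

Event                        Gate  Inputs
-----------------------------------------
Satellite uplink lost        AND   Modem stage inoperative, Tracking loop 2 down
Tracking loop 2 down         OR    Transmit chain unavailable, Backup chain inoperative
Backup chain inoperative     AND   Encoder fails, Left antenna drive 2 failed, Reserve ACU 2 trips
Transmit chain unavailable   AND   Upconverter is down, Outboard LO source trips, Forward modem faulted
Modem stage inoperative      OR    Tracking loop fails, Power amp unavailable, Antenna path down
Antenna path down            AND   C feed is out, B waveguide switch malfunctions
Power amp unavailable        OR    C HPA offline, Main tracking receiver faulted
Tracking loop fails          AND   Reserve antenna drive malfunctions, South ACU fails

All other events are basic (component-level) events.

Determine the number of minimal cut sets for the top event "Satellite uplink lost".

8

Tracking loop fails [AND]: one cut set from each child combined → 1 × 1 = 1 cut set(s).
Power amp unavailable [OR]: union of children's cut sets → 2 cut set(s).
Antenna path down [AND]: one cut set from each child combined → 1 × 1 = 1 cut set(s).
Modem stage inoperative [OR]: union of children's cut sets → 4 cut set(s).
Transmit chain unavailable [AND]: one cut set from each child combined → 1 × 1 × 1 = 1 cut set(s).
Backup chain inoperative [AND]: one cut set from each child combined → 1 × 1 × 1 = 1 cut set(s).
Tracking loop 2 down [OR]: union of children's cut sets → 2 cut set(s).
Satellite uplink lost [AND]: one cut set from each child combined → 4 × 2 = 8 cut set(s).
Minimal cut sets: {Forward modem faulted, Outboard LO source trips, Reserve antenna drive malfunctions, South ACU fails, Upconverter is down}; {Encoder fails, Left antenna drive 2 failed, Reserve ACU 2 trips, Reserve antenna drive malfunctions, South ACU fails}; {C HPA offline, Forward modem faulted, Outboard LO source trips, Upconverter is down}; {C HPA offline, Encoder fails, Left antenna drive 2 failed, Reserve ACU 2 trips}; {Forward modem faulted, Main tracking receiver faulted, Outboard LO source trips, Upconverter is down}; {Encoder fails, Left antenna drive 2 failed, Main tracking receiver faulted, Reserve ACU 2 trips}; {B waveguide switch malfunctions, C feed is out, Forward modem faulted, Outboard LO source trips, Upconverter is down}; {B waveguide switch malfunctions, C feed is out, Encoder fails, Left antenna drive 2 failed, Reserve ACU 2 trips}.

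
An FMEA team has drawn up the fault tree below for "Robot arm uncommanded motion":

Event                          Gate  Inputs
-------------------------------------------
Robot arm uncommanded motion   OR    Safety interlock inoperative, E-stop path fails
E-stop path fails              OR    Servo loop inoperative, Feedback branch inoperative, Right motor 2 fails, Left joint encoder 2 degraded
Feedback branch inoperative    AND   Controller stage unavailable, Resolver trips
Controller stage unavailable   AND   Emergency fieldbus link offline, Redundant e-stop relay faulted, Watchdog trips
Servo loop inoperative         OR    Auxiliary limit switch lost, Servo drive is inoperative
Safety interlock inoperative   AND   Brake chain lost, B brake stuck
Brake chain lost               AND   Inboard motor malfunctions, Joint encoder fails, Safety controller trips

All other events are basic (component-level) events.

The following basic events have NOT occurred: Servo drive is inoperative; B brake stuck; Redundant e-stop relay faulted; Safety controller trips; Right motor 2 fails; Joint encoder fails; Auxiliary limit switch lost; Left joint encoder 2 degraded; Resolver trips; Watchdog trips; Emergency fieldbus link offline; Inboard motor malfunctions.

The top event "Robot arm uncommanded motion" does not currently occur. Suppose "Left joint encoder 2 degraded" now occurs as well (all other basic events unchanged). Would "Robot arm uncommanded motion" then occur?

Counterfactual: set "Left joint encoder 2 degraded" to occurred.
Brake chain lost [AND]: Inboard motor malfunctions=not, Joint encoder fails=not, Safety controller trips=not → not all inputs occur → does not occur.
Safety interlock inoperative [AND]: Brake chain lost=not, B brake stuck=not → not all inputs occur → does not occur.
Servo loop inoperative [OR]: Auxiliary limit switch lost=not, Servo drive is inoperative=not → no input occurs → does not occur.
Controller stage unavailable [AND]: Emergency fieldbus link offline=not, Redundant e-stop relay faulted=not, Watchdog trips=not → not all inputs occur → does not occur.
Feedback branch inoperative [AND]: Controller stage unavailable=not, Resolver trips=not → not all inputs occur → does not occur.
E-stop path fails [OR]: Servo loop inoperative=not, Feedback branch inoperative=not, Right motor 2 fails=not, Left joint encoder 2 degraded=occurs → at least one input occurs → occurs.
Robot arm uncommanded motion [OR]: Safety interlock inoperative=not, E-stop path fails=occurs → at least one input occurs → occurs.

Yes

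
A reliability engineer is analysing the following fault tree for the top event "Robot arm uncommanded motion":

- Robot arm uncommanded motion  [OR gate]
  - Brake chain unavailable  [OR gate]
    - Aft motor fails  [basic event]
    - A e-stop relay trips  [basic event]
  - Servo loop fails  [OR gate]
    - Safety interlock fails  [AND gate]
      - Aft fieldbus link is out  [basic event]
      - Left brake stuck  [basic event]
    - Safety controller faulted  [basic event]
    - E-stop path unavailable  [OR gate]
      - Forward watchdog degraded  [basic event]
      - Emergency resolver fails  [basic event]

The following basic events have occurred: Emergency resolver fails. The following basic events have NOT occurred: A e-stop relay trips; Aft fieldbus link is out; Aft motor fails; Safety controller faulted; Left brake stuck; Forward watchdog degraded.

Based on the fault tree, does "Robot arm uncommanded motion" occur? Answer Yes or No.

Brake chain unavailable [OR]: Aft motor fails=not, A e-stop relay trips=not → no input occurs → does not occur.
Safety interlock fails [AND]: Aft fieldbus link is out=not, Left brake stuck=not → not all inputs occur → does not occur.
E-stop path unavailable [OR]: Forward watchdog degraded=not, Emergency resolver fails=occurs → at least one input occurs → occurs.
Servo loop fails [OR]: Safety interlock fails=not, Safety controller faulted=not, E-stop path unavailable=occurs → at least one input occurs → occurs.
Robot arm uncommanded motion [OR]: Brake chain unavailable=not, Servo loop fails=occurs → at least one input occurs → occurs.

Yes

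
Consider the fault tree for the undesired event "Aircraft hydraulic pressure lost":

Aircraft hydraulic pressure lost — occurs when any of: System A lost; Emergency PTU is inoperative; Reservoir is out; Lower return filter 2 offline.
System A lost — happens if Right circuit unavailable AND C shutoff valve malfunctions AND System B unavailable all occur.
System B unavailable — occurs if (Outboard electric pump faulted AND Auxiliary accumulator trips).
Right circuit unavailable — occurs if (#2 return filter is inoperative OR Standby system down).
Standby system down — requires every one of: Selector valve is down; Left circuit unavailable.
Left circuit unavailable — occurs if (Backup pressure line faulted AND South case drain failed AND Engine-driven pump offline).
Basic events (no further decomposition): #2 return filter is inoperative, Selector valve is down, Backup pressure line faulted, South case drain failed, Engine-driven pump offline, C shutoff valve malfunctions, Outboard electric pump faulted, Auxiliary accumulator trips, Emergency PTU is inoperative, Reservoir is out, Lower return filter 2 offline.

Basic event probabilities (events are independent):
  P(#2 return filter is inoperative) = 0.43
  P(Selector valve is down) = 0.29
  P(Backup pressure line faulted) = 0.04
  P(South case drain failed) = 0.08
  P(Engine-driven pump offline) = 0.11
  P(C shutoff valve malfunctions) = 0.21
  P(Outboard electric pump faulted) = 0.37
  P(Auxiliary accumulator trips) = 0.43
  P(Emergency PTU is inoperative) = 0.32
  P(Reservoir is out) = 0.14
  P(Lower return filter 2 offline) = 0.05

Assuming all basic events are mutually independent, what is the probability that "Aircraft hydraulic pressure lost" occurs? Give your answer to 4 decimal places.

0.4524

P(Left circuit unavailable) [AND] = 0.04 × 0.08 × 0.11 = 0.000352
P(Standby system down) [AND] = 0.29 × 0.000352 = 0.000102
P(Right circuit unavailable) [OR] = 1 − (1−0.43) × (1−0.000102) = 0.430058
P(System B unavailable) [AND] = 0.37 × 0.43 = 0.159100
P(System A lost) [AND] = 0.430058 × 0.21 × 0.159100 = 0.014369
P(Aircraft hydraulic pressure lost) [OR] = 1 − (1−0.014369) × (1−0.32) × (1−0.14) × (1−0.05) = 0.452423
Rounded to 4 decimal places: P(Aircraft hydraulic pressure lost) ≈ 0.4524.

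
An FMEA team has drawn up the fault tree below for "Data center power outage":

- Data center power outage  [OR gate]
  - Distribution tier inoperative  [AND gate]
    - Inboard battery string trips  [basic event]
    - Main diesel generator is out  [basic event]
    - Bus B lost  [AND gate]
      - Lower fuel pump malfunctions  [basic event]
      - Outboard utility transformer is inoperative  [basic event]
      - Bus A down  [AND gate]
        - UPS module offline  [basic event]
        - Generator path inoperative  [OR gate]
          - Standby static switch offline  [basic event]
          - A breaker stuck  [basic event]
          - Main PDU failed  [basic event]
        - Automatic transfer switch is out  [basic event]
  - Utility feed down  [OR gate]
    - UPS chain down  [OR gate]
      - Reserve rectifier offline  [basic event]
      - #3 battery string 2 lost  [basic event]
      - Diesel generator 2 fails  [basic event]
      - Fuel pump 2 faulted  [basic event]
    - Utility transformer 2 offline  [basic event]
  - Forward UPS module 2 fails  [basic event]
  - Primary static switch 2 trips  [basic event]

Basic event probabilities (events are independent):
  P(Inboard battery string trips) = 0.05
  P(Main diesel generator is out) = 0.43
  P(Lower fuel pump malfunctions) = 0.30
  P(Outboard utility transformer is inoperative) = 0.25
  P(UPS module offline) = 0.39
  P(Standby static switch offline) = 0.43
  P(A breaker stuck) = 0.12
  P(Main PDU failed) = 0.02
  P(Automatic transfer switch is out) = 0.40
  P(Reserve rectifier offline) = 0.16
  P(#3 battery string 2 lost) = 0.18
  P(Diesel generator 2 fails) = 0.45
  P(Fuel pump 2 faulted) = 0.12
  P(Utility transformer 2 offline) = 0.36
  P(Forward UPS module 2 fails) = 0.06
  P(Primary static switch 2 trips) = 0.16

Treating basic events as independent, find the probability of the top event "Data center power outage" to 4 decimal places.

0.8316

P(Generator path inoperative) [OR] = 1 − (1−0.43) × (1−0.12) × (1−0.02) = 0.508432
P(Bus A down) [AND] = 0.39 × 0.508432 × 0.40 = 0.079315
P(Bus B lost) [AND] = 0.30 × 0.25 × 0.079315 = 0.005949
P(Distribution tier inoperative) [AND] = 0.05 × 0.43 × 0.005949 = 0.000128
P(UPS chain down) [OR] = 1 − (1−0.16) × (1−0.18) × (1−0.45) × (1−0.12) = 0.666621
P(Utility feed down) [OR] = 1 − (1−0.666621) × (1−0.36) = 0.786637
P(Data center power outage) [OR] = 1 − (1−0.000128) × (1−0.786637) × (1−0.06) × (1−0.16) = 0.831550
Rounded to 4 decimal places: P(Data center power outage) ≈ 0.8316.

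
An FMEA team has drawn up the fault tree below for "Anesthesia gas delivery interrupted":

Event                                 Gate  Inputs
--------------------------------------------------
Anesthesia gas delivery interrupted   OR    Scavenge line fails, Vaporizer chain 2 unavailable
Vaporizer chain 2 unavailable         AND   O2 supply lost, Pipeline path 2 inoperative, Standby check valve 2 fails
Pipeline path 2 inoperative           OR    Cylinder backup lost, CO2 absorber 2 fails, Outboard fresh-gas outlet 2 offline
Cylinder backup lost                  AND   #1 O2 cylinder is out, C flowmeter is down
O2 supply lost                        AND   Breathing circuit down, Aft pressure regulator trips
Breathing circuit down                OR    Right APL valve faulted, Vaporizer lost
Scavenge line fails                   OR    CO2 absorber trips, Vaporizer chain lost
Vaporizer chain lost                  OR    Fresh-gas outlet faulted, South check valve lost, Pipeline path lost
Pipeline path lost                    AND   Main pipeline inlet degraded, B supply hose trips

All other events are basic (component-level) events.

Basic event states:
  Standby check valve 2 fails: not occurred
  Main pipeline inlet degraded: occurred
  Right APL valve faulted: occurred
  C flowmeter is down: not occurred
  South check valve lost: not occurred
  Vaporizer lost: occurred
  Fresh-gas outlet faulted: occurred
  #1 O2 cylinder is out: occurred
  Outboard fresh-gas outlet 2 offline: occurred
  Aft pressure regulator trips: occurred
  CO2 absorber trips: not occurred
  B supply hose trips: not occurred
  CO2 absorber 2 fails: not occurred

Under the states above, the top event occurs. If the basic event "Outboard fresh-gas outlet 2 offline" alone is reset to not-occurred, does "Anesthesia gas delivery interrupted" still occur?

Yes

Counterfactual: set "Outboard fresh-gas outlet 2 offline" to not occurred.
Pipeline path lost [AND]: Main pipeline inlet degraded=occurs, B supply hose trips=not → not all inputs occur → does not occur.
Vaporizer chain lost [OR]: Fresh-gas outlet faulted=occurs, South check valve lost=not, Pipeline path lost=not → at least one input occurs → occurs.
Scavenge line fails [OR]: CO2 absorber trips=not, Vaporizer chain lost=occurs → at least one input occurs → occurs.
Breathing circuit down [OR]: Right APL valve faulted=occurs, Vaporizer lost=occurs → at least one input occurs → occurs.
O2 supply lost [AND]: Breathing circuit down=occurs, Aft pressure regulator trips=occurs → all inputs occur → occurs.
Cylinder backup lost [AND]: #1 O2 cylinder is out=occurs, C flowmeter is down=not → not all inputs occur → does not occur.
Pipeline path 2 inoperative [OR]: Cylinder backup lost=not, CO2 absorber 2 fails=not, Outboard fresh-gas outlet 2 offline=not → no input occurs → does not occur.
Vaporizer chain 2 unavailable [AND]: O2 supply lost=occurs, Pipeline path 2 inoperative=not, Standby check valve 2 fails=not → not all inputs occur → does not occur.
Anesthesia gas delivery interrupted [OR]: Scavenge line fails=occurs, Vaporizer chain 2 unavailable=not → at least one input occurs → occurs.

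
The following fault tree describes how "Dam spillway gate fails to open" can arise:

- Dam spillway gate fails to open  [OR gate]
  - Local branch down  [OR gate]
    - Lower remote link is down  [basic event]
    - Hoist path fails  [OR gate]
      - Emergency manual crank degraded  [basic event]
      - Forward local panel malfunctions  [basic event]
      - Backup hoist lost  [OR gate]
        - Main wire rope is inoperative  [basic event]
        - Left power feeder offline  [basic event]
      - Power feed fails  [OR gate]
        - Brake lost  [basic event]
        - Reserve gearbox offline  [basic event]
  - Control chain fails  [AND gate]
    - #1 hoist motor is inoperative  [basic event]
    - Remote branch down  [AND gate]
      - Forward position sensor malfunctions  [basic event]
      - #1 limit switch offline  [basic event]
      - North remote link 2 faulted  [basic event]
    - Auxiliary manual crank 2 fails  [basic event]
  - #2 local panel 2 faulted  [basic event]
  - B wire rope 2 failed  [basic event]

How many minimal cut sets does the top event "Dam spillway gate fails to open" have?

Backup hoist lost [OR]: union of children's cut sets → 2 cut set(s).
Power feed fails [OR]: union of children's cut sets → 2 cut set(s).
Hoist path fails [OR]: union of children's cut sets → 6 cut set(s).
Local branch down [OR]: union of children's cut sets → 7 cut set(s).
Remote branch down [AND]: one cut set from each child combined → 1 × 1 × 1 = 1 cut set(s).
Control chain fails [AND]: one cut set from each child combined → 1 × 1 × 1 = 1 cut set(s).
Dam spillway gate fails to open [OR]: union of children's cut sets → 10 cut set(s).
Minimal cut sets: {Lower remote link is down}; {Emergency manual crank degraded}; {Forward local panel malfunctions}; {Main wire rope is inoperative}; {Left power feeder offline}; {Brake lost}; {Reserve gearbox offline}; {#1 hoist motor is inoperative, #1 limit switch offline, Auxiliary manual crank 2 fails, Forward position sensor malfunctions, North remote link 2 faulted}; {#2 local panel 2 faulted}; {B wire rope 2 failed}.

10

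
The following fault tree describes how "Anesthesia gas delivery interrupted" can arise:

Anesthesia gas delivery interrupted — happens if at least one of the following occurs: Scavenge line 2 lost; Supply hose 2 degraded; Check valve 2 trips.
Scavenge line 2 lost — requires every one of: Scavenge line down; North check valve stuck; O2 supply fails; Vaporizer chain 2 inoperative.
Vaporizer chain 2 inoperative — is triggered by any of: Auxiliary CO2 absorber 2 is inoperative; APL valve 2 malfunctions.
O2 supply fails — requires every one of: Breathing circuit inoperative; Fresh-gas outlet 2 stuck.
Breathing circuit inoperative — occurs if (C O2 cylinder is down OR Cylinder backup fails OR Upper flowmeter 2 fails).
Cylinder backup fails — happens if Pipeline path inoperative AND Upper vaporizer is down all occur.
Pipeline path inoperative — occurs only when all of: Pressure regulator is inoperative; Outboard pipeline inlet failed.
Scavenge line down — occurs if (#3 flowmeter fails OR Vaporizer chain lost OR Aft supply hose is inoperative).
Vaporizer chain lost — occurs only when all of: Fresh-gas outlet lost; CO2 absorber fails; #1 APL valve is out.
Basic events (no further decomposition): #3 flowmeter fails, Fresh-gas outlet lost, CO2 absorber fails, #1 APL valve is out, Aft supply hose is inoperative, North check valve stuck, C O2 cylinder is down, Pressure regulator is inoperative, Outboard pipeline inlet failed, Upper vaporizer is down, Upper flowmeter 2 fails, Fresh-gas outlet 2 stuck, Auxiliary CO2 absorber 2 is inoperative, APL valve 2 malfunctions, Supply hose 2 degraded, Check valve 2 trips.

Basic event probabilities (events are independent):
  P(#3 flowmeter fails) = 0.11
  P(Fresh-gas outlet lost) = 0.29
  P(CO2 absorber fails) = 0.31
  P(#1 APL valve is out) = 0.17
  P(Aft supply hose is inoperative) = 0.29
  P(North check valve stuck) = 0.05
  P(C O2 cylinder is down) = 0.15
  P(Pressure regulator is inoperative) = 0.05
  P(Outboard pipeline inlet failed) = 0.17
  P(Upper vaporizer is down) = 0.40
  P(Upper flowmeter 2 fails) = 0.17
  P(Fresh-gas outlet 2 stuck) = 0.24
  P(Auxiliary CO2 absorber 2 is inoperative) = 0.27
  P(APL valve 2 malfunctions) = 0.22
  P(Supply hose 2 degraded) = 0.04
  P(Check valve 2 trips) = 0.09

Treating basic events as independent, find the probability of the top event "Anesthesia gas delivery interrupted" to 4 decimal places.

0.1269

P(Vaporizer chain lost) [AND] = 0.29 × 0.31 × 0.17 = 0.015283
P(Scavenge line down) [OR] = 1 − (1−0.11) × (1−0.015283) × (1−0.29) = 0.377757
P(Pipeline path inoperative) [AND] = 0.05 × 0.17 = 0.008500
P(Cylinder backup fails) [AND] = 0.008500 × 0.40 = 0.003400
P(Breathing circuit inoperative) [OR] = 1 − (1−0.15) × (1−0.003400) × (1−0.17) = 0.296899
P(O2 supply fails) [AND] = 0.296899 × 0.24 = 0.071256
P(Vaporizer chain 2 inoperative) [OR] = 1 − (1−0.27) × (1−0.22) = 0.430600
P(Scavenge line 2 lost) [AND] = 0.377757 × 0.05 × 0.071256 × 0.430600 = 0.000580
P(Anesthesia gas delivery interrupted) [OR] = 1 − (1−0.000580) × (1−0.04) × (1−0.09) = 0.126907
Rounded to 4 decimal places: P(Anesthesia gas delivery interrupted) ≈ 0.1269.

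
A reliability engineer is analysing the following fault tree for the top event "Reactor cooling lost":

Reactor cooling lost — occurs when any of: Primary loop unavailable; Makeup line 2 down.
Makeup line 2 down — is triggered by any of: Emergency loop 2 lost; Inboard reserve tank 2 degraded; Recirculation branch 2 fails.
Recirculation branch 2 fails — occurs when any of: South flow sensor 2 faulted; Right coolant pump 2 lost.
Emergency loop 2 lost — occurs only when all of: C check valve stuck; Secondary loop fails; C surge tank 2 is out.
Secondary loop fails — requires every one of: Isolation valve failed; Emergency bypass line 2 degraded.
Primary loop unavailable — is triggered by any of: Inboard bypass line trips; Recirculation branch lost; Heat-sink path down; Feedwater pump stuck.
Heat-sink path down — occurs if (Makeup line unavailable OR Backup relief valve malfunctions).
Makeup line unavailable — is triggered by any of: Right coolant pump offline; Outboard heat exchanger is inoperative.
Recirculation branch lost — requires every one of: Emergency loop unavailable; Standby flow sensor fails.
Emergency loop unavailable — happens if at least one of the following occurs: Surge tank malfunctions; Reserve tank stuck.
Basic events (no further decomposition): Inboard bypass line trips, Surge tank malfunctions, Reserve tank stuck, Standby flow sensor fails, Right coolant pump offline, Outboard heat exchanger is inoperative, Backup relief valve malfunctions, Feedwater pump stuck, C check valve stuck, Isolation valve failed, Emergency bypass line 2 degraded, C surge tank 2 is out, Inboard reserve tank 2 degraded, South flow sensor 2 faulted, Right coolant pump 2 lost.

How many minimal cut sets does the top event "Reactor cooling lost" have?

11

Emergency loop unavailable [OR]: union of children's cut sets → 2 cut set(s).
Recirculation branch lost [AND]: one cut set from each child combined → 2 × 1 = 2 cut set(s).
Makeup line unavailable [OR]: union of children's cut sets → 2 cut set(s).
Heat-sink path down [OR]: union of children's cut sets → 3 cut set(s).
Primary loop unavailable [OR]: union of children's cut sets → 7 cut set(s).
Secondary loop fails [AND]: one cut set from each child combined → 1 × 1 = 1 cut set(s).
Emergency loop 2 lost [AND]: one cut set from each child combined → 1 × 1 × 1 = 1 cut set(s).
Recirculation branch 2 fails [OR]: union of children's cut sets → 2 cut set(s).
Makeup line 2 down [OR]: union of children's cut sets → 4 cut set(s).
Reactor cooling lost [OR]: union of children's cut sets → 11 cut set(s).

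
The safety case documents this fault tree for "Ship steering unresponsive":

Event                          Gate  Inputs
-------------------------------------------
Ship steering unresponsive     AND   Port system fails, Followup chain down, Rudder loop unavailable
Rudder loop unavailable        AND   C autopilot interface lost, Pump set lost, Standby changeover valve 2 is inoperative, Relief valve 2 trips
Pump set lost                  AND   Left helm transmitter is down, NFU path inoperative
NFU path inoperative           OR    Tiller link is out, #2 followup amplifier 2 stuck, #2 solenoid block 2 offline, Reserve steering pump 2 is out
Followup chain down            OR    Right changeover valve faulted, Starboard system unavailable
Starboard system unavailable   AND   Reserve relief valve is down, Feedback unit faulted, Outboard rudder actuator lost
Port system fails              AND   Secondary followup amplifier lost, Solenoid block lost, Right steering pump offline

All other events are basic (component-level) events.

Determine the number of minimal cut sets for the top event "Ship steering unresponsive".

8

Port system fails [AND]: one cut set from each child combined → 1 × 1 × 1 = 1 cut set(s).
Starboard system unavailable [AND]: one cut set from each child combined → 1 × 1 × 1 = 1 cut set(s).
Followup chain down [OR]: union of children's cut sets → 2 cut set(s).
NFU path inoperative [OR]: union of children's cut sets → 4 cut set(s).
Pump set lost [AND]: one cut set from each child combined → 1 × 4 = 4 cut set(s).
Rudder loop unavailable [AND]: one cut set from each child combined → 1 × 4 × 1 × 1 = 4 cut set(s).
Ship steering unresponsive [AND]: one cut set from each child combined → 1 × 2 × 4 = 8 cut set(s).
Minimal cut sets: {C autopilot interface lost, Left helm transmitter is down, Relief valve 2 trips, Right changeover valve faulted, Right steering pump offline, Secondary followup amplifier lost, Solenoid block lost, Standby changeover valve 2 is inoperative, Tiller link is out}; {#2 followup amplifier 2 stuck, C autopilot interface lost, Left helm transmitter is down, Relief valve 2 trips, Right changeover valve faulted, Right steering pump offline, Secondary followup amplifier lost, Solenoid block lost, Standby changeover valve 2 is inoperative}; {#2 solenoid block 2 offline, C autopilot interface lost, Left helm transmitter is down, Relief valve 2 trips, Right changeover valve faulted, Right steering pump offline, Secondary followup amplifier lost, Solenoid block lost, Standby changeover valve 2 is inoperative}; {C autopilot interface lost, Left helm transmitter is down, Relief valve 2 trips, Reserve steering pump 2 is out, Right changeover valve faulted, Right steering pump offline, Secondary followup amplifier lost, Solenoid block lost, Standby changeover valve 2 is inoperative}; {C autopilot interface lost, Feedback unit faulted, Left helm transmitter is down, Outboard rudder actuator lost, Relief valve 2 trips, Reserve relief valve is down, Right steering pump offline, Secondary followup amplifier lost, Solenoid block lost, Standby changeover valve 2 is inoperative, Tiller link is out}; {#2 followup amplifier 2 stuck, C autopilot interface lost, Feedback unit faulted, Left helm transmitter is down, Outboard rudder actuator lost, Relief valve 2 trips, Reserve relief valve is down, Right steering pump offline, Secondary followup amplifier lost, Solenoid block lost, Standby changeover valve 2 is inoperative}; {#2 solenoid block 2 offline, C autopilot interface lost, Feedback unit faulted, Left helm transmitter is down, Outboard rudder actuator lost, Relief valve 2 trips, Reserve relief valve is down, Right steering pump offline, Secondary followup amplifier lost, Solenoid block lost, Standby changeover valve 2 is inoperative}; {C autopilot interface lost, Feedback unit faulted, Left helm transmitter is down, Outboard rudder actuator lost, Relief valve 2 trips, Reserve relief valve is down, Reserve steering pump 2 is out, Right steering pump offline, Secondary followup amplifier lost, Solenoid block lost, Standby changeover valve 2 is inoperative}.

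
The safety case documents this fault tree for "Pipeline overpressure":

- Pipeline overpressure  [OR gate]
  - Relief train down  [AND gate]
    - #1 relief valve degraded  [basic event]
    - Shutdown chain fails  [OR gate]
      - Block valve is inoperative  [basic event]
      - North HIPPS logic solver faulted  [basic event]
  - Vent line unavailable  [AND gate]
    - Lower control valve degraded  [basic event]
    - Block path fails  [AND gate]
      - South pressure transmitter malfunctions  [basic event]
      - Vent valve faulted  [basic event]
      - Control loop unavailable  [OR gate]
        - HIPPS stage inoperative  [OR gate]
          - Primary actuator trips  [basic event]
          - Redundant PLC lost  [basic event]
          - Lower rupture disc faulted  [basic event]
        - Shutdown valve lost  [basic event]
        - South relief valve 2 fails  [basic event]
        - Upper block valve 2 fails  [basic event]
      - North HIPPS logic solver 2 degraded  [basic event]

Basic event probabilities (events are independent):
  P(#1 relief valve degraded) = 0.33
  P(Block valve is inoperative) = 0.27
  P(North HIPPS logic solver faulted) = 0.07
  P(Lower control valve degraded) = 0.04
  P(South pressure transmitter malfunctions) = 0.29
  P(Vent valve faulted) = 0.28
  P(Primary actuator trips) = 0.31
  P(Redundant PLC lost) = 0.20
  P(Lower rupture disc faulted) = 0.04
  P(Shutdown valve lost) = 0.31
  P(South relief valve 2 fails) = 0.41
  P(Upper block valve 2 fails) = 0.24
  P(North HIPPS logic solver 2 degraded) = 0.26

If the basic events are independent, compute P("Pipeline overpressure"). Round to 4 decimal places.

P(Shutdown chain fails) [OR] = 1 − (1−0.27) × (1−0.07) = 0.321100
P(Relief train down) [AND] = 0.33 × 0.321100 = 0.105963
P(HIPPS stage inoperative) [OR] = 1 − (1−0.31) × (1−0.20) × (1−0.04) = 0.470080
P(Control loop unavailable) [OR] = 1 − (1−0.470080) × (1−0.31) × (1−0.41) × (1−0.24) = 0.836045
P(Block path fails) [AND] = 0.29 × 0.28 × 0.836045 × 0.26 = 0.017651
P(Vent line unavailable) [AND] = 0.04 × 0.017651 = 0.000706
P(Pipeline overpressure) [OR] = 1 − (1−0.105963) × (1−0.000706) = 0.106594
Rounded to 4 decimal places: P(Pipeline overpressure) ≈ 0.1066.

0.1066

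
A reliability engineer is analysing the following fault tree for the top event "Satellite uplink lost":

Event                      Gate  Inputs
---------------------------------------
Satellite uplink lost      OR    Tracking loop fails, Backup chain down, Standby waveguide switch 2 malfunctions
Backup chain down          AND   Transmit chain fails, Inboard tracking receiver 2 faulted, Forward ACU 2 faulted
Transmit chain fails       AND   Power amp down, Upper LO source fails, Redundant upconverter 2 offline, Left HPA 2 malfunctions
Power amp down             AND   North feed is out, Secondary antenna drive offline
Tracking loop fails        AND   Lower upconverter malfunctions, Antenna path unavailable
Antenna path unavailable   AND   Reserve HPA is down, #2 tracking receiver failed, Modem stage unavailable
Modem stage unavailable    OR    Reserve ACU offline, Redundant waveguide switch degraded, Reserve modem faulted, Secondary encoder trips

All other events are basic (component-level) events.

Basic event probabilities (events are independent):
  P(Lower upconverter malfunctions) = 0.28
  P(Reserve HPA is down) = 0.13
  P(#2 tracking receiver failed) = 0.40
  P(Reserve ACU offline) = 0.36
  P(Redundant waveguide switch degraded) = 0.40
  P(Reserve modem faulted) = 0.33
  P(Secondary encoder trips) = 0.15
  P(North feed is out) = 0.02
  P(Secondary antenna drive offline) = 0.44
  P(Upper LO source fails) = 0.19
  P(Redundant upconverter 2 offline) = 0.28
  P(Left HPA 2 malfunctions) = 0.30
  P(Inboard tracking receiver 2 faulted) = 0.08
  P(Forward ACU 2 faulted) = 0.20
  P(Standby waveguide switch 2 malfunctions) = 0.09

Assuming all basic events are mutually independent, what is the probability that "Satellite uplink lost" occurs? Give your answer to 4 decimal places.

0.1004

P(Modem stage unavailable) [OR] = 1 − (1−0.36) × (1−0.40) × (1−0.33) × (1−0.15) = 0.781312
P(Antenna path unavailable) [AND] = 0.13 × 0.40 × 0.781312 = 0.040628
P(Tracking loop fails) [AND] = 0.28 × 0.040628 = 0.011376
P(Power amp down) [AND] = 0.02 × 0.44 = 0.008800
P(Transmit chain fails) [AND] = 0.008800 × 0.19 × 0.28 × 0.30 = 0.000140
P(Backup chain down) [AND] = 0.000140 × 0.08 × 0.20 = 0.000002
P(Satellite uplink lost) [OR] = 1 − (1−0.011376) × (1−0.000002) × (1−0.09) = 0.100354
Rounded to 4 decimal places: P(Satellite uplink lost) ≈ 0.1004.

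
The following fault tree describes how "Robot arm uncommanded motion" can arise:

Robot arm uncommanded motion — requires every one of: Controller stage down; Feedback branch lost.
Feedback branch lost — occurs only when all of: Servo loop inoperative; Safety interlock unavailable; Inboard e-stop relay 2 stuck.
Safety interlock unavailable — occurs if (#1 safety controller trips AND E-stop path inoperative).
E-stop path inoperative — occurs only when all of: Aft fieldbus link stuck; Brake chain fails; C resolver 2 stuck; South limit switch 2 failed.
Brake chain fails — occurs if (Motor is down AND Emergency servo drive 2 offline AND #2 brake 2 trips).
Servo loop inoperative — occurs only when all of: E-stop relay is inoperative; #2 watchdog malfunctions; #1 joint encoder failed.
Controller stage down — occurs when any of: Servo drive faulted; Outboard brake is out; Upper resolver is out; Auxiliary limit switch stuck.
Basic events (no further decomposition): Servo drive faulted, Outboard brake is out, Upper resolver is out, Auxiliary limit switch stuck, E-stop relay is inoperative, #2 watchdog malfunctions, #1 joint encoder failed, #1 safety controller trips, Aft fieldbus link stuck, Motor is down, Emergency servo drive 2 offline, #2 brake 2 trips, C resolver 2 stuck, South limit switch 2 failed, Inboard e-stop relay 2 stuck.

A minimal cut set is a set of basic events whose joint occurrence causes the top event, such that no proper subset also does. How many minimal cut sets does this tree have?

4

Controller stage down [OR]: union of children's cut sets → 4 cut set(s).
Servo loop inoperative [AND]: one cut set from each child combined → 1 × 1 × 1 = 1 cut set(s).
Brake chain fails [AND]: one cut set from each child combined → 1 × 1 × 1 = 1 cut set(s).
E-stop path inoperative [AND]: one cut set from each child combined → 1 × 1 × 1 × 1 = 1 cut set(s).
Safety interlock unavailable [AND]: one cut set from each child combined → 1 × 1 = 1 cut set(s).
Feedback branch lost [AND]: one cut set from each child combined → 1 × 1 × 1 = 1 cut set(s).
Robot arm uncommanded motion [AND]: one cut set from each child combined → 4 × 1 = 4 cut set(s).
Minimal cut sets: {#1 joint encoder failed, #1 safety controller trips, #2 brake 2 trips, #2 watchdog malfunctions, Aft fieldbus link stuck, C resolver 2 stuck, E-stop relay is inoperative, Emergency servo drive 2 offline, Inboard e-stop relay 2 stuck, Motor is down, Servo drive faulted, South limit switch 2 failed}; {#1 joint encoder failed, #1 safety controller trips, #2 brake 2 trips, #2 watchdog malfunctions, Aft fieldbus link stuck, C resolver 2 stuck, E-stop relay is inoperative, Emergency servo drive 2 offline, Inboard e-stop relay 2 stuck, Motor is down, Outboard brake is out, South limit switch 2 failed}; {#1 joint encoder failed, #1 safety controller trips, #2 brake 2 trips, #2 watchdog malfunctions, Aft fieldbus link stuck, C resolver 2 stuck, E-stop relay is inoperative, Emergency servo drive 2 offline, Inboard e-stop relay 2 stuck, Motor is down, South limit switch 2 failed, Upper resolver is out}; {#1 joint encoder failed, #1 safety controller trips, #2 brake 2 trips, #2 watchdog malfunctions, Aft fieldbus link stuck, Auxiliary limit switch stuck, C resolver 2 stuck, E-stop relay is inoperative, Emergency servo drive 2 offline, Inboard e-stop relay 2 stuck, Motor is down, South limit switch 2 failed}.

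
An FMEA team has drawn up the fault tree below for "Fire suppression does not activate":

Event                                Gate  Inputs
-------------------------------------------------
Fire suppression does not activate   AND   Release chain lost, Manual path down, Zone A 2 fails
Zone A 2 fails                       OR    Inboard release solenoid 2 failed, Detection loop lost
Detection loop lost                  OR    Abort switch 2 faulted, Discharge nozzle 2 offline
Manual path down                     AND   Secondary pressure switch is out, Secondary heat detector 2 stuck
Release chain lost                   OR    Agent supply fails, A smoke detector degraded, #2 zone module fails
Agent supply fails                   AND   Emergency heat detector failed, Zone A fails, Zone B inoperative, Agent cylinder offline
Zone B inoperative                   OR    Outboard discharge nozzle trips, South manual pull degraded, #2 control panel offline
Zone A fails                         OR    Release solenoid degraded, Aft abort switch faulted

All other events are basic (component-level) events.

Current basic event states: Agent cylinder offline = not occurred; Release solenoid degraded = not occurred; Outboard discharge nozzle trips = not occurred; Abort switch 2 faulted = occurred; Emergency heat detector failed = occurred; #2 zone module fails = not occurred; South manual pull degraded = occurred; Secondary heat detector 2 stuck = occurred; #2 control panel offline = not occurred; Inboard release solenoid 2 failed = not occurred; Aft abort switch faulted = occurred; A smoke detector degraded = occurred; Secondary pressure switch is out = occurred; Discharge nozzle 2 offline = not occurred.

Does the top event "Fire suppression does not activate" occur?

Yes

Zone A fails [OR]: Release solenoid degraded=not, Aft abort switch faulted=occurs → at least one input occurs → occurs.
Zone B inoperative [OR]: Outboard discharge nozzle trips=not, South manual pull degraded=occurs, #2 control panel offline=not → at least one input occurs → occurs.
Agent supply fails [AND]: Emergency heat detector failed=occurs, Zone A fails=occurs, Zone B inoperative=occurs, Agent cylinder offline=not → not all inputs occur → does not occur.
Release chain lost [OR]: Agent supply fails=not, A smoke detector degraded=occurs, #2 zone module fails=not → at least one input occurs → occurs.
Manual path down [AND]: Secondary pressure switch is out=occurs, Secondary heat detector 2 stuck=occurs → all inputs occur → occurs.
Detection loop lost [OR]: Abort switch 2 faulted=occurs, Discharge nozzle 2 offline=not → at least one input occurs → occurs.
Zone A 2 fails [OR]: Inboard release solenoid 2 failed=not, Detection loop lost=occurs → at least one input occurs → occurs.
Fire suppression does not activate [AND]: Release chain lost=occurs, Manual path down=occurs, Zone A 2 fails=occurs → all inputs occur → occurs.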